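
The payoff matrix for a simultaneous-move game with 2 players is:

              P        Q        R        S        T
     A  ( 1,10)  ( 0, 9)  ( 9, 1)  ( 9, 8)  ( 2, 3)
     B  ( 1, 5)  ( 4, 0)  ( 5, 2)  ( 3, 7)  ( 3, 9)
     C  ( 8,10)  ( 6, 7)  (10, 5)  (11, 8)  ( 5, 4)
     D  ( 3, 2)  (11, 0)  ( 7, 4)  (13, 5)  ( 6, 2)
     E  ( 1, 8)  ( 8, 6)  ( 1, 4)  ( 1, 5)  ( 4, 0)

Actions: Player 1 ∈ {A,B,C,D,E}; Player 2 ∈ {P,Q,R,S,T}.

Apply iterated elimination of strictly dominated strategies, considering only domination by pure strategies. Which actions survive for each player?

P1 drop A (C beats it: P:8>1 Q:6>0 R:10>9 S:11>9 T:5>2)
P1 drop B (C beats it: P:8>1 Q:6>4 R:10>5 S:11>3 T:5>3)
P1 drop E (D beats it: P:3>1 Q:11>8 R:7>1 S:13>1 T:6>4)
P2 drop Q (P beats it: C:10>7 D:2>0)
P2 drop R (S beats it: C:8>5 D:5>4)
P2 drop T (S beats it: C:8>4 D:5>2)
P1→{C,D} P2→{P,S}

IESDS → P1:{C,D} P2:{P,S}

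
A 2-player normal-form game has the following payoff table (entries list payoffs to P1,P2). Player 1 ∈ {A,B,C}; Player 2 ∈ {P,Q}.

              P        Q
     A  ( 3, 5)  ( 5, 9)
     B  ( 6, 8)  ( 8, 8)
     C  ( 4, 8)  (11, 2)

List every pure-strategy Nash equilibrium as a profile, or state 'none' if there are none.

(A,P): not NE [P1→B gives 6>3; P2→Q gives 9>5]
(A,Q): not NE [P1→C gives 11>5]
(B,P): NE
(B,Q): not NE [P1→C gives 11>8]
(C,P): not NE [P1→B gives 6>4]
(C,Q): not NE [P2→P gives 8>2]

Nash profiles: (B,P)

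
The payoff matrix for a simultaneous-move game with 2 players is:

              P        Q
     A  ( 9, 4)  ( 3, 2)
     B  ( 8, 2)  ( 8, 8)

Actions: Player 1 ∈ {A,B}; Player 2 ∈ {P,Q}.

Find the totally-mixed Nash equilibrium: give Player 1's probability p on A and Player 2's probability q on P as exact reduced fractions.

p=3/4, q=5/6

P1 indiff ⇒ q·9+(1-q)·3 = q·8+(1-q)·8 ⇒ q(1) = (1-q)(5) ⇒ q = 5/6
P2 indiff ⇒ p·4+(1-p)·2 = p·2+(1-p)·8 ⇒ p(2) = (1-p)(6) ⇒ p = 3/4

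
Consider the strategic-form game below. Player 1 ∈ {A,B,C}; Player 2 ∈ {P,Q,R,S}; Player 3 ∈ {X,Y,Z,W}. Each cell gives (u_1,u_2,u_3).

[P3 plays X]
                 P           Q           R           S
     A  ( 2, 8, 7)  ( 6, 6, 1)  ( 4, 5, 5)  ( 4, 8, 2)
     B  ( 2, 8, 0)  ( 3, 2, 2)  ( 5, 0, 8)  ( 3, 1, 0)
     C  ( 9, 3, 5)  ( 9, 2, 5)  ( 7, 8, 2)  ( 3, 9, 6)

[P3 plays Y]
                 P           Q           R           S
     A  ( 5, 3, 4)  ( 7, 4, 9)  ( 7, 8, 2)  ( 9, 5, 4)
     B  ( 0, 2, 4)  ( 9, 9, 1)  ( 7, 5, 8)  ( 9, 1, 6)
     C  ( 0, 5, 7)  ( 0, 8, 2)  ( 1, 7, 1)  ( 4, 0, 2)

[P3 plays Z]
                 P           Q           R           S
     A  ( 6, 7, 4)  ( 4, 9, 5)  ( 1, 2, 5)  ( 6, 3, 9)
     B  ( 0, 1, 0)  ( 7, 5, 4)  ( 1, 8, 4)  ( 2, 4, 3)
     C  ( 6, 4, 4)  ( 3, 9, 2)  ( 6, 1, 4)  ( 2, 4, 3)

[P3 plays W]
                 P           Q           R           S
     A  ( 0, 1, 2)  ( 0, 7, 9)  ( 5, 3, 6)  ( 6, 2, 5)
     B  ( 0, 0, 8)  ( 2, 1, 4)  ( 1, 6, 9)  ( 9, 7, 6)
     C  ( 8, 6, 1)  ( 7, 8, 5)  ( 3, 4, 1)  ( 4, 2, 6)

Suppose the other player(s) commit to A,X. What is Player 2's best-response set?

argmax u_2 = {P,S}

u_2(P vs A,X) = 8
u_2(Q vs A,X) = 6
u_2(R vs A,X) = 5
u_2(S vs A,X) = 8
max payoff 8 at {P,S}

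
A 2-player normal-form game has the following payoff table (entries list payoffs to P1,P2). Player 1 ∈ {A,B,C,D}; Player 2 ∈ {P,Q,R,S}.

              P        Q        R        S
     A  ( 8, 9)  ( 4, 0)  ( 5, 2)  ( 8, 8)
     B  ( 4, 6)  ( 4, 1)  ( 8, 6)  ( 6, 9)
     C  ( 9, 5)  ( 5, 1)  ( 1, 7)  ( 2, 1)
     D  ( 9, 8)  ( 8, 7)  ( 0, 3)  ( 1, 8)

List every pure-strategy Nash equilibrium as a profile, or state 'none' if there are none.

PSNE = {(D,P)}

(A,P): not NE [P1→D gives 9>8]
(A,Q): not NE [P1→D gives 8>4; P2→P gives 9>0]
(A,R): not NE [P1→B gives 8>5; P2→P gives 9>2]
(A,S): not NE [P2→P gives 9>8]
(B,P): not NE [P1→D gives 9>4; P2→S gives 9>6]
(B,Q): not NE [P1→D gives 8>4; P2→S gives 9>1]
(B,R): not NE [P2→S gives 9>6]
(B,S): not NE [P1→A gives 8>6]
(C,P): not NE [P2→R gives 7>5]
(C,Q): not NE [P1→D gives 8>5; P2→R gives 7>1]
(C,R): not NE [P1→B gives 8>1]
(C,S): not NE [P1→A gives 8>2; P2→R gives 7>1]
(D,P): NE
(D,Q): not NE [P2→S gives 8>7]
(D,R): not NE [P1→B gives 8>0; P2→S gives 8>3]
(D,S): not NE [P1→A gives 8>1]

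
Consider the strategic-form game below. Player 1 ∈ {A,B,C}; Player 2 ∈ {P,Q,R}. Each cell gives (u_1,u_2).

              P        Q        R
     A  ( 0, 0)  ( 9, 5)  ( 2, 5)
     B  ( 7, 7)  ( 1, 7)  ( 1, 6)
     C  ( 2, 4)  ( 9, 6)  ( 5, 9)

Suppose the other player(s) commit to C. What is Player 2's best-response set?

argmax u_2 = {R}

u_2(P vs C) = 4
u_2(Q vs C) = 6
u_2(R vs C) = 9
max payoff 9 at {R}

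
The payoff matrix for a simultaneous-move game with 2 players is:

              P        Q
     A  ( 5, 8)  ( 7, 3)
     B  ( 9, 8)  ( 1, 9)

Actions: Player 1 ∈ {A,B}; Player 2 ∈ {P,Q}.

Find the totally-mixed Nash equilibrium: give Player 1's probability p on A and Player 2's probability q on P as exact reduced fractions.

P1 indiff ⇒ q·5+(1-q)·7 = q·9+(1-q)·1 ⇒ q(-4) = (1-q)(-6) ⇒ q = 3/5
P2 indiff ⇒ p·8+(1-p)·8 = p·3+(1-p)·9 ⇒ p(5) = (1-p)(1) ⇒ p = 1/6

(p,q) = (1/6, 3/5)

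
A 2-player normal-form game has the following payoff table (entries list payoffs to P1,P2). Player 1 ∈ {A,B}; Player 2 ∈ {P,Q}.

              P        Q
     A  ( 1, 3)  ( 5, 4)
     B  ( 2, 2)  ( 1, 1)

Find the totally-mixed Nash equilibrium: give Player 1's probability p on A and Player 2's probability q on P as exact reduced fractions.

p=1/2, q=4/5

P1 indiff ⇒ q·1+(1-q)·5 = q·2+(1-q)·1 ⇒ q(-1) = (1-q)(-4) ⇒ q = 4/5
P2 indiff ⇒ p·3+(1-p)·2 = p·4+(1-p)·1 ⇒ p(-1) = (1-p)(-1) ⇒ p = 1/2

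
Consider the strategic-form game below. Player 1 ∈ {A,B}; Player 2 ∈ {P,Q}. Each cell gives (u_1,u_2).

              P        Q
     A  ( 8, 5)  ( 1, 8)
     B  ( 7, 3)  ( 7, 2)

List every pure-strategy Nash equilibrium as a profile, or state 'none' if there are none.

(A,P): not NE [P2→Q gives 8>5]
(A,Q): not NE [P1→B gives 7>1]
(B,P): not NE [P1→A gives 8>7]
(B,Q): not NE [P2→P gives 3>2]

Equilibria: none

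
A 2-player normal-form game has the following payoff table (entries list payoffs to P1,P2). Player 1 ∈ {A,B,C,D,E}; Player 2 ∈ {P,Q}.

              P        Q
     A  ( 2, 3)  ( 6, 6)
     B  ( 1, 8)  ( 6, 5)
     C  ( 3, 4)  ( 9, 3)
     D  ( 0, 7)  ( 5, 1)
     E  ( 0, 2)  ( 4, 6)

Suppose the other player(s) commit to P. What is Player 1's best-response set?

u_1(A vs P) = 2
u_1(B vs P) = 1
u_1(C vs P) = 3
u_1(D vs P) = 0
u_1(E vs P) = 0
max payoff 3 at {C}

P1 best: {C}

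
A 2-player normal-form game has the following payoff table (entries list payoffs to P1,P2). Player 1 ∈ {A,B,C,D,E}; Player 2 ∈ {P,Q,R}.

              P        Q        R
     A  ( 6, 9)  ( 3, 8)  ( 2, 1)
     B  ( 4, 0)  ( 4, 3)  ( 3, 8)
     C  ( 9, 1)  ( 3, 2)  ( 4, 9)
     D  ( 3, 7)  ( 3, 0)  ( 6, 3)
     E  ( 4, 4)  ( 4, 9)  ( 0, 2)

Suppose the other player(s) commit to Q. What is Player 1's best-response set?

u_1(A vs Q) = 3
u_1(B vs Q) = 4
u_1(C vs Q) = 3
u_1(D vs Q) = 3
u_1(E vs Q) = 4
max payoff 4 at {B,E}

P1 best: {B,E}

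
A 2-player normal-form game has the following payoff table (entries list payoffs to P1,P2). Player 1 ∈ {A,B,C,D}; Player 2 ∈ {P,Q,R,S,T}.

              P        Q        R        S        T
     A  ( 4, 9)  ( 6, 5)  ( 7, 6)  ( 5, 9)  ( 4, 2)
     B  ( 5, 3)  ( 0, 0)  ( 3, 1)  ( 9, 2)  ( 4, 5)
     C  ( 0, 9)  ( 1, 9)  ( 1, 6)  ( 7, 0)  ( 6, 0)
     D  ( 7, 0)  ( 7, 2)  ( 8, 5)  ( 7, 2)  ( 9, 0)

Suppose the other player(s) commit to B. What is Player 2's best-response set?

u_2(P vs B) = 3
u_2(Q vs B) = 0
u_2(R vs B) = 1
u_2(S vs B) = 2
u_2(T vs B) = 5
max payoff 5 at {T}

argmax u_2 = {T}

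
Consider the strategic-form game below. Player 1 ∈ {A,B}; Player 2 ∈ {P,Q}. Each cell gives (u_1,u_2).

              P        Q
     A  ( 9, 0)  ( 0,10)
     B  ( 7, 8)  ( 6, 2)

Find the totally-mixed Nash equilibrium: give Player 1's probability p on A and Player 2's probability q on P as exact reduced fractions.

p=3/8, q=3/4

P1 indiff ⇒ q·9+(1-q)·0 = q·7+(1-q)·6 ⇒ q(2) = (1-q)(6) ⇒ q = 3/4
P2 indiff ⇒ p·0+(1-p)·8 = p·10+(1-p)·2 ⇒ p(-10) = (1-p)(-6) ⇒ p = 3/8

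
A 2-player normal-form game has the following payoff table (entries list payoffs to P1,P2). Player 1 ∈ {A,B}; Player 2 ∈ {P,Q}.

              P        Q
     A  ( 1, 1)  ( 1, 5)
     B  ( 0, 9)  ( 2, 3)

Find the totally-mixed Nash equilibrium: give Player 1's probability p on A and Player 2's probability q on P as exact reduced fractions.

p=3/5, q=1/2

P1 indiff ⇒ q·1+(1-q)·1 = q·0+(1-q)·2 ⇒ q(1) = (1-q)(1) ⇒ q = 1/2
P2 indiff ⇒ p·1+(1-p)·9 = p·5+(1-p)·3 ⇒ p(-4) = (1-p)(-6) ⇒ p = 3/5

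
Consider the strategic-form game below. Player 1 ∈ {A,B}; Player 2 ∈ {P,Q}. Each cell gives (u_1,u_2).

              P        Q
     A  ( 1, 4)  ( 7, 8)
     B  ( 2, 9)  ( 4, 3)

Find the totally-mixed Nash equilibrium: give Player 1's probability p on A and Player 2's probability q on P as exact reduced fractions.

(p,q) = (3/5, 3/4)

P1 indiff ⇒ q·1+(1-q)·7 = q·2+(1-q)·4 ⇒ q(-1) = (1-q)(-3) ⇒ q = 3/4
P2 indiff ⇒ p·4+(1-p)·9 = p·8+(1-p)·3 ⇒ p(-4) = (1-p)(-6) ⇒ p = 3/5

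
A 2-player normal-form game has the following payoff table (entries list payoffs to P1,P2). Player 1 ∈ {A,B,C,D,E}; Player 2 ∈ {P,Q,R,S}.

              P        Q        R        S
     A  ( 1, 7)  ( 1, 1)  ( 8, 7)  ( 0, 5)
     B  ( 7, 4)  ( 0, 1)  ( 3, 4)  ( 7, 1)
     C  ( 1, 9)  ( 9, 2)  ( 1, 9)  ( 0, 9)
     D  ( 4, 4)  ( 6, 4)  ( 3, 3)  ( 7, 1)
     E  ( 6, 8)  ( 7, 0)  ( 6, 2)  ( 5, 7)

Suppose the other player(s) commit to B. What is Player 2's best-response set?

argmax u_2 = {P,R}

u_2(P vs B) = 4
u_2(Q vs B) = 1
u_2(R vs B) = 4
u_2(S vs B) = 1
max payoff 4 at {P,R}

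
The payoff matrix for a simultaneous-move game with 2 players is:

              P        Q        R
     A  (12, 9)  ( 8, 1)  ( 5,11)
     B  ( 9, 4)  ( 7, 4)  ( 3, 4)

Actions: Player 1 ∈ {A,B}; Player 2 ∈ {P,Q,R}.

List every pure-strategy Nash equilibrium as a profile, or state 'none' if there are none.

Nash profiles: (A,R)

(A,P): not NE [P2→R gives 11>9]
(A,Q): not NE [P2→R gives 11>1]
(A,R): NE
(B,P): not NE [P1→A gives 12>9]
(B,Q): not NE [P1→A gives 8>7]
(B,R): not NE [P1→A gives 5>3]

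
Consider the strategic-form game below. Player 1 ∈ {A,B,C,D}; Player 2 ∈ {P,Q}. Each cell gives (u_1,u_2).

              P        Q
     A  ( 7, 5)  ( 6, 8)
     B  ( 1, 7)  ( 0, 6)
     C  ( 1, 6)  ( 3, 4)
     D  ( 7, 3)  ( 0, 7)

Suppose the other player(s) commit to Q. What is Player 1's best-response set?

P1 best: {A}

u_1(A vs Q) = 6
u_1(B vs Q) = 0
u_1(C vs Q) = 3
u_1(D vs Q) = 0
max payoff 6 at {A}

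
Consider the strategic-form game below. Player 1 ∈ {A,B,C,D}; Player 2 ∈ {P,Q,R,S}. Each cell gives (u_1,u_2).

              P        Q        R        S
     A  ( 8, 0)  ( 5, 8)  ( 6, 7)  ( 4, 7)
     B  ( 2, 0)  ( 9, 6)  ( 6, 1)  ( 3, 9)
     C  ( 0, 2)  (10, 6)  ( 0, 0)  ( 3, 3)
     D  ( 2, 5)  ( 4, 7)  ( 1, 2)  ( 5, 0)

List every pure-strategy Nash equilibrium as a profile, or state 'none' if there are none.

PSNE = {(C,Q)}

(A,P): not NE [P2→Q gives 8>0]
(A,Q): not NE [P1→C gives 10>5]
(A,R): not NE [P2→Q gives 8>7]
(A,S): not NE [P1→D gives 5>4; P2→Q gives 8>7]
(B,P): not NE [P1→A gives 8>2; P2→S gives 9>0]
(B,Q): not NE [P1→C gives 10>9; P2→S gives 9>6]
(B,R): not NE [P2→S gives 9>1]
(B,S): not NE [P1→D gives 5>3]
(C,P): not NE [P1→A gives 8>0; P2→Q gives 6>2]
(C,Q): NE
(C,R): not NE [P1→B gives 6>0; P2→Q gives 6>0]
(C,S): not NE [P1→D gives 5>3; P2→Q gives 6>3]
(D,P): not NE [P1→A gives 8>2; P2→Q gives 7>5]
(D,Q): not NE [P1→C gives 10>4]
(D,R): not NE [P1→B gives 6>1; P2→Q gives 7>2]
(D,S): not NE [P2→Q gives 7>0]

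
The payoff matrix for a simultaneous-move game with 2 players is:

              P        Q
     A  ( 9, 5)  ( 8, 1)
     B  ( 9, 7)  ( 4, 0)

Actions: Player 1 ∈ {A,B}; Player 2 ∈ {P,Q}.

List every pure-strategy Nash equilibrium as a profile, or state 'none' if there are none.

Nash profiles: (A,P), (B,P)

(A,P): NE
(A,Q): not NE [P2→P gives 5>1]
(B,P): NE
(B,Q): not NE [P1→A gives 8>4; P2→P gives 7>0]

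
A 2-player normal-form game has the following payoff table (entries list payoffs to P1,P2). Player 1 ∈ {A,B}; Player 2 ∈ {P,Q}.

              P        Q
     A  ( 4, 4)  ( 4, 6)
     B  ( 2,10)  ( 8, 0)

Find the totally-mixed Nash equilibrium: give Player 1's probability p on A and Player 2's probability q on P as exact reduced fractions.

P1 indiff ⇒ q·4+(1-q)·4 = q·2+(1-q)·8 ⇒ q(2) = (1-q)(4) ⇒ q = 2/3
P2 indiff ⇒ p·4+(1-p)·10 = p·6+(1-p)·0 ⇒ p(-2) = (1-p)(-10) ⇒ p = 5/6

(p,q) = (5/6, 2/3)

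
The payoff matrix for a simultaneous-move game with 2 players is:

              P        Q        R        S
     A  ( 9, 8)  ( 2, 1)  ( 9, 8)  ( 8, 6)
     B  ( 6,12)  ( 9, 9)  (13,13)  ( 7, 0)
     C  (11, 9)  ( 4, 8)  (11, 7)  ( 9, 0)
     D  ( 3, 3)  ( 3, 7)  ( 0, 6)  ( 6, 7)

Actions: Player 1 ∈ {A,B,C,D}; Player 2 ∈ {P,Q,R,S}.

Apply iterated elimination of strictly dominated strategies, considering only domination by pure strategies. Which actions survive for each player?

IESDS → P1:{B,C} P2:{P,R}

P1 drop A (C beats it: P:11>9 Q:4>2 R:11>9 S:9>8)
P1 drop D (B beats it: P:6>3 Q:9>3 R:13>0 S:7>6)
P2 drop Q (P beats it: B:12>9 C:9>8)
P2 drop S (P beats it: B:12>0 C:9>0)
P1→{B,C} P2→{P,R}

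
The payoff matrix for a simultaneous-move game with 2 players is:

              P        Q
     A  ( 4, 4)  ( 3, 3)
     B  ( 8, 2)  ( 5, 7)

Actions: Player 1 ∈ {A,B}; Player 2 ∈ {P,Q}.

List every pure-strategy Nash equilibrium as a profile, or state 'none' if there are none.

(A,P): not NE [P1→B gives 8>4]
(A,Q): not NE [P1→B gives 5>3; P2→P gives 4>3]
(B,P): not NE [P2→Q gives 7>2]
(B,Q): NE

PSNE = {(B,Q)}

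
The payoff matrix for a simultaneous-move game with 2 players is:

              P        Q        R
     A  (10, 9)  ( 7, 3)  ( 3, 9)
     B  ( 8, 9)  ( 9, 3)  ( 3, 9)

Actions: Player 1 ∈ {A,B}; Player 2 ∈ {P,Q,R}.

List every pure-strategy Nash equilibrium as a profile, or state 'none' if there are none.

Nash profiles: (A,P), (A,R), (B,R)

(A,P): NE
(A,Q): not NE [P1→B gives 9>7; P2→R gives 9>3]
(A,R): NE
(B,P): not NE [P1→A gives 10>8]
(B,Q): not NE [P2→R gives 9>3]
(B,R): NE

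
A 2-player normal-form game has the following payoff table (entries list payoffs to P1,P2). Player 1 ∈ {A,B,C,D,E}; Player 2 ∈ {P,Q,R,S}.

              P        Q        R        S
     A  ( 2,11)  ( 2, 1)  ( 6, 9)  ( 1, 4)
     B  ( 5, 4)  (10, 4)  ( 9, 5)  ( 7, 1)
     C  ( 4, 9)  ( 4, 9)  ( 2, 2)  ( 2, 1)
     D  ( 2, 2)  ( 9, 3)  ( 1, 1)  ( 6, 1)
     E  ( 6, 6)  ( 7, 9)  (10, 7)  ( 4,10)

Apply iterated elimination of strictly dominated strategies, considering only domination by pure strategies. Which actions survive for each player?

P1 drop A (B beats it: P:5>2 Q:10>2 R:9>6 S:7>1)
P1 drop C (B beats it: P:5>4 Q:10>4 R:9>2 S:7>2)
P1 drop D (B beats it: P:5>2 Q:10>9 R:9>1 S:7>6)
P2 drop P (R beats it: B:5>4 E:7>6)
P1→{B,E} P2→{Q,R,S}

Remaining: P1:{B,E} P2:{Q,R,S}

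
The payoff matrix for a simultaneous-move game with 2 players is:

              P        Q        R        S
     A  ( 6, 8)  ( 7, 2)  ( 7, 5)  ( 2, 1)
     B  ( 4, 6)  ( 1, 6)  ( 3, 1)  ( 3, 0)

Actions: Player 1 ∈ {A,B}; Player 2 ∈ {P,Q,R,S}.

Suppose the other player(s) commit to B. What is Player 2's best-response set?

P2 best: {P,Q}

u_2(P vs B) = 6
u_2(Q vs B) = 6
u_2(R vs B) = 1
u_2(S vs B) = 0
max payoff 6 at {P,Q}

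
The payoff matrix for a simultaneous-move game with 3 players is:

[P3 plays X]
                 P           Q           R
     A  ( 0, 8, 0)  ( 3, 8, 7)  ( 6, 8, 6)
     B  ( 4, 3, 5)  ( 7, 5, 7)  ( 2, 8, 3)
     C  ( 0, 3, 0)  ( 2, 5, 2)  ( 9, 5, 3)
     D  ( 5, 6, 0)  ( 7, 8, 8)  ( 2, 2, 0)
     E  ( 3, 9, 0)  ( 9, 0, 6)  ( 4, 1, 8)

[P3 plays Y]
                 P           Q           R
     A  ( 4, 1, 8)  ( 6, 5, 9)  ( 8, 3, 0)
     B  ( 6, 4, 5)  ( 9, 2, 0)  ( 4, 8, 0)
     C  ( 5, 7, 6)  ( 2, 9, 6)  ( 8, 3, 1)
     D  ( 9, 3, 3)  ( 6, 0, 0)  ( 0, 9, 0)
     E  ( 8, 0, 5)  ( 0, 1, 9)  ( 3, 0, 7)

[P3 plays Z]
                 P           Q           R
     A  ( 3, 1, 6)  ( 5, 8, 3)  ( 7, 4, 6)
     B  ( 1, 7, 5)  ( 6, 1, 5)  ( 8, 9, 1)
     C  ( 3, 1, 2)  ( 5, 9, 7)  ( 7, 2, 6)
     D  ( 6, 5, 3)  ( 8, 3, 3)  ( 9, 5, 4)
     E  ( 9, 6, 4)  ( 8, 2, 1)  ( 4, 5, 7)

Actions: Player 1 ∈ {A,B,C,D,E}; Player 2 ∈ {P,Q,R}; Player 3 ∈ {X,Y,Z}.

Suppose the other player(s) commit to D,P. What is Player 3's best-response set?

P3 best: {Y,Z}

u_3(X vs D,P) = 0
u_3(Y vs D,P) = 3
u_3(Z vs D,P) = 3
max payoff 3 at {Y,Z}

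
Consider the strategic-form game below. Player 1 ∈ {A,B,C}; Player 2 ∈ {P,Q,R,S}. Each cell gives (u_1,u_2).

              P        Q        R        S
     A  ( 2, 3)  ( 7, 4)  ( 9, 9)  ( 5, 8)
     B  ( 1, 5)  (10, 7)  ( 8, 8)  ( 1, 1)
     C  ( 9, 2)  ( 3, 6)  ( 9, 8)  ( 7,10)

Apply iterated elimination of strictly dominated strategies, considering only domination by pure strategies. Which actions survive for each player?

P2 drop P (Q beats it: A:4>3 B:7>5 C:6>2)
P2 drop Q (R beats it: A:9>4 B:8>7 C:8>6)
P1 drop B (A beats it: R:9>8 S:5>1)
P1→{A,C} P2→{R,S}

Remaining: P1:{A,C} P2:{R,S}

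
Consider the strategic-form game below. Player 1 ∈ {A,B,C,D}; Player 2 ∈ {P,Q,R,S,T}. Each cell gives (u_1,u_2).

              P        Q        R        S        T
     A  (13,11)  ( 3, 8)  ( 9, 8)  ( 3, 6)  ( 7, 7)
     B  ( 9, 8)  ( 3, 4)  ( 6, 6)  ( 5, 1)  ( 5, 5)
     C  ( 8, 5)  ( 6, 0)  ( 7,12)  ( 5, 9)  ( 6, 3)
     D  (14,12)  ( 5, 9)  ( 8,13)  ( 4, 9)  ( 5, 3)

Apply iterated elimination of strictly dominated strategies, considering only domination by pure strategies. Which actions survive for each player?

P2 drop Q (P beats it: A:11>8 B:8>4 C:5>0 D:12>9)
P2 drop S (R beats it: A:8>6 B:6>1 C:12>9 D:13>9)
P1 drop B (A beats it: P:13>9 R:9>6 T:7>5)
P1 drop C (A beats it: P:13>8 R:9>7 T:7>6)
P2 drop T (P beats it: A:11>7 D:12>3)
P1→{A,D} P2→{P,R}

Remaining: P1:{A,D} P2:{P,R}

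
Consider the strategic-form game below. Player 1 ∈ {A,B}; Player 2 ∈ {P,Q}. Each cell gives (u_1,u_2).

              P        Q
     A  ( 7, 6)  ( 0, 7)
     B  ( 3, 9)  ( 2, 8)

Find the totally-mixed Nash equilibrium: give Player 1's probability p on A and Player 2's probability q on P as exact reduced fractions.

P1 indiff ⇒ q·7+(1-q)·0 = q·3+(1-q)·2 ⇒ q(4) = (1-q)(2) ⇒ q = 1/3
P2 indiff ⇒ p·6+(1-p)·9 = p·7+(1-p)·8 ⇒ p(-1) = (1-p)(-1) ⇒ p = 1/2

(p,q) = (1/2, 1/3)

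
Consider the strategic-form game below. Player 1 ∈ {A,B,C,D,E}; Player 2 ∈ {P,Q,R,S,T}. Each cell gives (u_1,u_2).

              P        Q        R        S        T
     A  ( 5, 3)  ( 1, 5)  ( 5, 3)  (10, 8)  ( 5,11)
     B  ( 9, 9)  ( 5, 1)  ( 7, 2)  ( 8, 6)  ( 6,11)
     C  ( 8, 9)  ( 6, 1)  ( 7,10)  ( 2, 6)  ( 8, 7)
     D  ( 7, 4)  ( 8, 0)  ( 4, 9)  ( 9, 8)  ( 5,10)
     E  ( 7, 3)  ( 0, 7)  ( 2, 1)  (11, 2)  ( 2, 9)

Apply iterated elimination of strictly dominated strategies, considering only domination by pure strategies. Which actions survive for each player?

P2 drop Q (T beats it: A:11>5 B:11>1 C:7>1 D:10>0 E:9>7)
P2 drop S (T beats it: A:11>8 B:11>6 C:7>6 D:10>8 E:9>2)
P1 drop A (B beats it: P:9>5 R:7>5 T:6>5)
P1 drop D (B beats it: P:9>7 R:7>4 T:6>5)
P1 drop E (B beats it: P:9>7 R:7>2 T:6>2)
P1→{B,C} P2→{P,R,T}

IESDS → P1:{B,C} P2:{P,R,T}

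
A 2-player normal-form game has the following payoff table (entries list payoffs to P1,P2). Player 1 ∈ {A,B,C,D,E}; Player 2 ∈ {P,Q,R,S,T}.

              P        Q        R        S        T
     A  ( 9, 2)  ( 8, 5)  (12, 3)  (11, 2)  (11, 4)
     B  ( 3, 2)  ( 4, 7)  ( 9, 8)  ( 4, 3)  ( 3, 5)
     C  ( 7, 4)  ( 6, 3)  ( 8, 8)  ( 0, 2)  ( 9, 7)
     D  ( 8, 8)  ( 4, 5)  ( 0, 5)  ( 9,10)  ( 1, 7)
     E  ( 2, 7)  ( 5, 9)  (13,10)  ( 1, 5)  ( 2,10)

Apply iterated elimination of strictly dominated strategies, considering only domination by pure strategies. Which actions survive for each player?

P1 drop B (A beats it: P:9>3 Q:8>4 R:12>9 S:11>4 T:11>3)
P1 drop C (A beats it: P:9>7 Q:8>6 R:12>8 S:11>0 T:11>9)
P1 drop D (A beats it: P:9>8 Q:8>4 R:12>0 S:11>9 T:11>1)
P2 drop P (Q beats it: A:5>2 E:9>7)
P2 drop S (Q beats it: A:5>2 E:9>5)
P1→{A,E} P2→{Q,R,T}

Remaining: P1:{A,E} P2:{Q,R,T}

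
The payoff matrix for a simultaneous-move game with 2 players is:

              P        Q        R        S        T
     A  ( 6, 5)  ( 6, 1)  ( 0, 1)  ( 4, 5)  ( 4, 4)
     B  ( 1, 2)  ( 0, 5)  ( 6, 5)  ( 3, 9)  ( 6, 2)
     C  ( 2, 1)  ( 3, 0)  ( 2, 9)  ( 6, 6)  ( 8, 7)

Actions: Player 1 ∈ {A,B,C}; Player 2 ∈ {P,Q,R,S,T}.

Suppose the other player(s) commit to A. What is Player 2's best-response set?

u_2(P vs A) = 5
u_2(Q vs A) = 1
u_2(R vs A) = 1
u_2(S vs A) = 5
u_2(T vs A) = 4
max payoff 5 at {P,S}

argmax u_2 = {P,S}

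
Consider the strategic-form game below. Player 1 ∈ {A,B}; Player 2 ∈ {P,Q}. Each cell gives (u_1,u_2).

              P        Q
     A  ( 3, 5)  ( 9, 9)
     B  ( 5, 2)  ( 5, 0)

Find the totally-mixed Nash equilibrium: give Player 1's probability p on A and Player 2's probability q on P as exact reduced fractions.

p=1/3, q=2/3

P1 indiff ⇒ q·3+(1-q)·9 = q·5+(1-q)·5 ⇒ q(-2) = (1-q)(-4) ⇒ q = 2/3
P2 indiff ⇒ p·5+(1-p)·2 = p·9+(1-p)·0 ⇒ p(-4) = (1-p)(-2) ⇒ p = 1/3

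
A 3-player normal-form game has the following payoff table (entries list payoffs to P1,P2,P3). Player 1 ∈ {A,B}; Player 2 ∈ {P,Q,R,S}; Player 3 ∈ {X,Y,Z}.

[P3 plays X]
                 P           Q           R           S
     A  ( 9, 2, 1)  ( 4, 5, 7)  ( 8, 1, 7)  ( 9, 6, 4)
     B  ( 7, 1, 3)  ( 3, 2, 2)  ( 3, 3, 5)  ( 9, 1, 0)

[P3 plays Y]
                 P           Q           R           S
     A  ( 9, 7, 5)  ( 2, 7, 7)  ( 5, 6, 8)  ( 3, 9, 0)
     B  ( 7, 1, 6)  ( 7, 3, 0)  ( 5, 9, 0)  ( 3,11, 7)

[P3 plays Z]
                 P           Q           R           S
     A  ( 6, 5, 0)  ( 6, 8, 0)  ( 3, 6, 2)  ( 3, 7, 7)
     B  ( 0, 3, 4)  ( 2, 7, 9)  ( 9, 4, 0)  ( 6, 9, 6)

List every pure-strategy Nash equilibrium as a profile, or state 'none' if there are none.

NE set: (B,S,Y)

(A,P,X): not NE [P2→S gives 6>2; P3→Y gives 5>1]
(A,P,Y): not NE [P2→S gives 9>7]
(A,P,Z): not NE [P2→Q gives 8>5; P3→Y gives 5>0]
(A,Q,X): not NE [P2→S gives 6>5]
(A,Q,Y): not NE [P1→B gives 7>2; P2→S gives 9>7]
(A,Q,Z): not NE [P3→Y gives 7>0]
(A,R,X): not NE [P2→S gives 6>1; P3→Y gives 8>7]
(A,R,Y): not NE [P2→S gives 9>6]
(A,R,Z): not NE [P1→B gives 9>3; P2→Q gives 8>6; P3→Y gives 8>2]
(A,S,X): not NE [P3→Z gives 7>4]
(A,S,Y): not NE [P3→Z gives 7>0]
(A,S,Z): not NE [P1→B gives 6>3; P2→Q gives 8>7]
(B,P,X): not NE [P1→A gives 9>7; P2→R gives 3>1; P3→Y gives 6>3]
(B,P,Y): not NE [P1→A gives 9>7; P2→S gives 11>1]
(B,P,Z): not NE [P1→A gives 6>0; P2→S gives 9>3; P3→Y gives 6>4]
(B,Q,X): not NE [P1→A gives 4>3; P2→R gives 3>2; P3→Z gives 9>2]
(B,Q,Y): not NE [P2→S gives 11>3; P3→Z gives 9>0]
(B,Q,Z): not NE [P1→A gives 6>2; P2→S gives 9>7]
(B,R,X): not NE [P1→A gives 8>3]
(B,R,Y): not NE [P2→S gives 11>9; P3→X gives 5>0]
(B,R,Z): not NE [P2→S gives 9>4; P3→X gives 5>0]
(B,S,X): not NE [P2→R gives 3>1; P3→Y gives 7>0]
(B,S,Y): NE
(B,S,Z): not NE [P3→Y gives 7>6]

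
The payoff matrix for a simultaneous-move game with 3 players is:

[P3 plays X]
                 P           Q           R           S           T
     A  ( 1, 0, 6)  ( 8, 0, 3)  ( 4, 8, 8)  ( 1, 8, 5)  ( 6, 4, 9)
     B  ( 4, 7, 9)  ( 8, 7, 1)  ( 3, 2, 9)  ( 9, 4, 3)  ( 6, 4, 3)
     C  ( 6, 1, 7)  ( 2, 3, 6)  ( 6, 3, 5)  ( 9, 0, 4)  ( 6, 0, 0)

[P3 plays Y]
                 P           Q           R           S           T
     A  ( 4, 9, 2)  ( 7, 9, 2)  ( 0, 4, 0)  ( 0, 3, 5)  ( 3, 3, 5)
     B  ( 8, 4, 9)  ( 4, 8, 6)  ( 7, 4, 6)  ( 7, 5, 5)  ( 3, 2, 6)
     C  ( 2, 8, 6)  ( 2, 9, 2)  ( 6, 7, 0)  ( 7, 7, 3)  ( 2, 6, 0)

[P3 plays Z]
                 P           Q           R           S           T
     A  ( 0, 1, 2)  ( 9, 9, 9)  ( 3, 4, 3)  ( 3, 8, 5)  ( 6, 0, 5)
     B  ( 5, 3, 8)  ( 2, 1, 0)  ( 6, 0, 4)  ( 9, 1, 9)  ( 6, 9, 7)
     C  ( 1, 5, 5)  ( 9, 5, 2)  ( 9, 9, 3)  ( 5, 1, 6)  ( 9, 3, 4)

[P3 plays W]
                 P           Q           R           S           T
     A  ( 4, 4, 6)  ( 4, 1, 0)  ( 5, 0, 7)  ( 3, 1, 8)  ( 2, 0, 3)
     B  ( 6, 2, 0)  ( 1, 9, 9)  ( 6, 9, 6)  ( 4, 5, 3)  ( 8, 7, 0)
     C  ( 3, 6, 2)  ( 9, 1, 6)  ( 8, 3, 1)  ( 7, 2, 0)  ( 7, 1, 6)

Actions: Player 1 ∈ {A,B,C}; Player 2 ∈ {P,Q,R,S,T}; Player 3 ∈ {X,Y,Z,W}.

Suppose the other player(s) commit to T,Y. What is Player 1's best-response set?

u_1(A vs T,Y) = 3
u_1(B vs T,Y) = 3
u_1(C vs T,Y) = 2
max payoff 3 at {A,B}

P1 best: {A,B}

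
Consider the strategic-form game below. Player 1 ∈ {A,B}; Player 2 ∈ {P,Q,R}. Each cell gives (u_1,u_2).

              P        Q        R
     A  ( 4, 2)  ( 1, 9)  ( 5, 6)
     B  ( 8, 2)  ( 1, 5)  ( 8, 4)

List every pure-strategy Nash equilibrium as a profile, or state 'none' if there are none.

PSNE = {(A,Q), (B,Q)}

(A,P): not NE [P1→B gives 8>4; P2→Q gives 9>2]
(A,Q): NE
(A,R): not NE [P1→B gives 8>5; P2→Q gives 9>6]
(B,P): not NE [P2→Q gives 5>2]
(B,Q): NE
(B,R): not NE [P2→Q gives 5>4]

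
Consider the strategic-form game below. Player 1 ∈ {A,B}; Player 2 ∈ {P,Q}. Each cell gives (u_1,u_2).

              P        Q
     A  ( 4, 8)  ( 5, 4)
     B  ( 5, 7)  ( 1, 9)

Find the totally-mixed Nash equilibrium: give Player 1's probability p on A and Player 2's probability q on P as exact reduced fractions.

(p,q) = (1/3, 4/5)

P1 indiff ⇒ q·4+(1-q)·5 = q·5+(1-q)·1 ⇒ q(-1) = (1-q)(-4) ⇒ q = 4/5
P2 indiff ⇒ p·8+(1-p)·7 = p·4+(1-p)·9 ⇒ p(4) = (1-p)(2) ⇒ p = 1/3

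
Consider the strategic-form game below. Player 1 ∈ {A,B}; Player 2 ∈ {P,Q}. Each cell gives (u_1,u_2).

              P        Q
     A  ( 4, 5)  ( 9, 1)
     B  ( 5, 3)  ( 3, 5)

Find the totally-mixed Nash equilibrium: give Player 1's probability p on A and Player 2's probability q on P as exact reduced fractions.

P1 indiff ⇒ q·4+(1-q)·9 = q·5+(1-q)·3 ⇒ q(-1) = (1-q)(-6) ⇒ q = 6/7
P2 indiff ⇒ p·5+(1-p)·3 = p·1+(1-p)·5 ⇒ p(4) = (1-p)(2) ⇒ p = 1/3

P1 mixes 1/3 on A; P2 mixes 6/7 on P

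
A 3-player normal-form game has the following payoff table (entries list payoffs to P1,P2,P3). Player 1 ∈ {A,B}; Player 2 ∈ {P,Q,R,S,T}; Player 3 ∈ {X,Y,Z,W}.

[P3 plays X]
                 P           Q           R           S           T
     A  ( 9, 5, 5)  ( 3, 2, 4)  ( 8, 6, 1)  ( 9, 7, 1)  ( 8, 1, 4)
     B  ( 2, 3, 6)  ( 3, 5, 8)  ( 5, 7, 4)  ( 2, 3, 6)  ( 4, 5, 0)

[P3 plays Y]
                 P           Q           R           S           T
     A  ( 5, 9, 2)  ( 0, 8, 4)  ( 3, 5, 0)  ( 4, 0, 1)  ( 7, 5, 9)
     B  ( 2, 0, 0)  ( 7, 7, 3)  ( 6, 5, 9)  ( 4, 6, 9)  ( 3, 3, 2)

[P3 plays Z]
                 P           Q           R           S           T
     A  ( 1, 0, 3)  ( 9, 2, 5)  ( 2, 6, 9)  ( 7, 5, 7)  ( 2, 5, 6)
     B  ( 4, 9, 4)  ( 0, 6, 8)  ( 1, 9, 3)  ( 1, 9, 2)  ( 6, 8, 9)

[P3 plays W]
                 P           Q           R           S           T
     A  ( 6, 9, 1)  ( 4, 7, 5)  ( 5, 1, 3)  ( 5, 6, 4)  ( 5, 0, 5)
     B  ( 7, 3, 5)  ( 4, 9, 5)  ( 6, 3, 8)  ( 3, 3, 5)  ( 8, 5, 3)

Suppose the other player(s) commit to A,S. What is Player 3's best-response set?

u_3(X vs A,S) = 1
u_3(Y vs A,S) = 1
u_3(Z vs A,S) = 7
u_3(W vs A,S) = 4
max payoff 7 at {Z}

BR_3 = {Z}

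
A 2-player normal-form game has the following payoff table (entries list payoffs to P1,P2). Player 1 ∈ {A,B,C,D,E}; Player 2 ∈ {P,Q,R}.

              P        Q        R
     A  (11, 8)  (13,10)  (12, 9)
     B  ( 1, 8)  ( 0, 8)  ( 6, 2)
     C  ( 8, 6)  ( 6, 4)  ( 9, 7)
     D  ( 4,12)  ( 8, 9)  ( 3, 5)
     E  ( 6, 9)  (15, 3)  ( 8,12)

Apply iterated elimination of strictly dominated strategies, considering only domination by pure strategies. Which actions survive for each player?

P1 drop B (A beats it: P:11>1 Q:13>0 R:12>6)
P1 drop C (A beats it: P:11>8 Q:13>6 R:12>9)
P1 drop D (A beats it: P:11>4 Q:13>8 R:12>3)
P2 drop P (R beats it: A:9>8 E:12>9)
P1→{A,E} P2→{Q,R}

Remaining: P1:{A,E} P2:{Q,R}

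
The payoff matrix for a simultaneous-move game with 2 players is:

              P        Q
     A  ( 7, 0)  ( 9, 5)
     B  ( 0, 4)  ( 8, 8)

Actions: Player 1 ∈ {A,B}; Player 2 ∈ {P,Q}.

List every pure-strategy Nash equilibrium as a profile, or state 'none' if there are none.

(A,P): not NE [P2→Q gives 5>0]
(A,Q): NE
(B,P): not NE [P1→A gives 7>0; P2→Q gives 8>4]
(B,Q): not NE [P1→A gives 9>8]

PSNE = {(A,Q)}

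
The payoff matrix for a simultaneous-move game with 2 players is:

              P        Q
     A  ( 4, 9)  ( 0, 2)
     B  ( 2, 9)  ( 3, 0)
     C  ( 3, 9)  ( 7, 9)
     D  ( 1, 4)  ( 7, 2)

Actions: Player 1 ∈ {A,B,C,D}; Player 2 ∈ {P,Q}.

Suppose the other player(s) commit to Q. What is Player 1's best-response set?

P1 best: {C,D}

u_1(A vs Q) = 0
u_1(B vs Q) = 3
u_1(C vs Q) = 7
u_1(D vs Q) = 7
max payoff 7 at {C,D}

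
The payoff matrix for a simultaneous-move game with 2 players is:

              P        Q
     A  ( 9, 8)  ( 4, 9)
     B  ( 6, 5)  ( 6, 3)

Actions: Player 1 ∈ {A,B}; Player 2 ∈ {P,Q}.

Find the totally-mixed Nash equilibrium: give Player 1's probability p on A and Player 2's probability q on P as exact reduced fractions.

P1 indiff ⇒ q·9+(1-q)·4 = q·6+(1-q)·6 ⇒ q(3) = (1-q)(2) ⇒ q = 2/5
P2 indiff ⇒ p·8+(1-p)·5 = p·9+(1-p)·3 ⇒ p(-1) = (1-p)(-2) ⇒ p = 2/3

p=2/3, q=2/5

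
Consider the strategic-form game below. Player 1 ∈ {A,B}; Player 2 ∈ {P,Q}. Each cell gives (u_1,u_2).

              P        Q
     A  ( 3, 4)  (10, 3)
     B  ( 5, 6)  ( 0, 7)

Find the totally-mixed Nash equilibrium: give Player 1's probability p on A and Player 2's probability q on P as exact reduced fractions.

P1 mixes 1/2 on A; P2 mixes 5/6 on P

P1 indiff ⇒ q·3+(1-q)·10 = q·5+(1-q)·0 ⇒ q(-2) = (1-q)(-10) ⇒ q = 5/6
P2 indiff ⇒ p·4+(1-p)·6 = p·3+(1-p)·7 ⇒ p(1) = (1-p)(1) ⇒ p = 1/2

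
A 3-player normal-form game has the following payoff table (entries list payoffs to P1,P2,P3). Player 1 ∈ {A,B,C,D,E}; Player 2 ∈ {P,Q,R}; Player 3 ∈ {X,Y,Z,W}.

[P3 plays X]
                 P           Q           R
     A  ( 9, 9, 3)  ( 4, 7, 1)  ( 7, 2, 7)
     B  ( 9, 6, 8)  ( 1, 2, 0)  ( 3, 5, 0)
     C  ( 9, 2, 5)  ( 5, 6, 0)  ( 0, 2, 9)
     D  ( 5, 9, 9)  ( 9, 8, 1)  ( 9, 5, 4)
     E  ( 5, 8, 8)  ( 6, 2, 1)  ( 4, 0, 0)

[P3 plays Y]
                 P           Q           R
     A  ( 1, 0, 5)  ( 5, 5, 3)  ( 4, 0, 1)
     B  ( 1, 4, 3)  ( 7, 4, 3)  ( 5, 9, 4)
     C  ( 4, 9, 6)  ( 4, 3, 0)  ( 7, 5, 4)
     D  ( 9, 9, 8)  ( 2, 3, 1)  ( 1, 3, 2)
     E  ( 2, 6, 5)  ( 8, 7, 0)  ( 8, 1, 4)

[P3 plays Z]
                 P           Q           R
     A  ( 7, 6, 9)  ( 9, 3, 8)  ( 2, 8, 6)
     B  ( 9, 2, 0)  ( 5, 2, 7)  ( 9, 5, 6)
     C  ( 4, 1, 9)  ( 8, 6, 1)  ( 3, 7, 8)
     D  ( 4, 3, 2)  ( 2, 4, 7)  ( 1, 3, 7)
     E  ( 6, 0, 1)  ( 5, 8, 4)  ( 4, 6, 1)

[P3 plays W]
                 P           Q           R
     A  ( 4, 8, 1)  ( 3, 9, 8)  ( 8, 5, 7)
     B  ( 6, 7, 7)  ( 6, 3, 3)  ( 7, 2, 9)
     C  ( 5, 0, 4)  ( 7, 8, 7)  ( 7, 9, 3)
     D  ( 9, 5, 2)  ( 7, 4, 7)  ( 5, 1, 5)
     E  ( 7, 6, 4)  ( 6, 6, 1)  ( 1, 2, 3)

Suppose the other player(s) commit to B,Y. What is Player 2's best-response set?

u_2(P vs B,Y) = 4
u_2(Q vs B,Y) = 4
u_2(R vs B,Y) = 9
max payoff 9 at {R}

BR_2 = {R}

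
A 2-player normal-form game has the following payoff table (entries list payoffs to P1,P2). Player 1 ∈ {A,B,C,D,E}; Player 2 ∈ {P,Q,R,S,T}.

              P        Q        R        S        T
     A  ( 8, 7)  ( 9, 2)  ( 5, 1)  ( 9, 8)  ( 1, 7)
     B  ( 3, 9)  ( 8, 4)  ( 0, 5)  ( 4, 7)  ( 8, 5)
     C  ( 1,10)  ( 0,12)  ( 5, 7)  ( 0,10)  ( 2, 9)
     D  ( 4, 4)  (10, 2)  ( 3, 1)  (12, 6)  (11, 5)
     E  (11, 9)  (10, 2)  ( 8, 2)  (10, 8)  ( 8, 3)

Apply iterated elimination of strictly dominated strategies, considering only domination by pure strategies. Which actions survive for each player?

P1 drop A (E beats it: P:11>8 Q:10>9 R:8>5 S:10>9 T:8>1)
P1 drop B (D beats it: P:4>3 Q:10>8 R:3>0 S:12>4 T:11>8)
P1 drop C (E beats it: P:11>1 Q:10>0 R:8>5 S:10>0 T:8>2)
P2 drop Q (P beats it: D:4>2 E:9>2)
P2 drop R (P beats it: D:4>1 E:9>2)
P2 drop T (S beats it: D:6>5 E:8>3)
P1→{D,E} P2→{P,S}

Survivors P1:{D,E} P2:{P,S}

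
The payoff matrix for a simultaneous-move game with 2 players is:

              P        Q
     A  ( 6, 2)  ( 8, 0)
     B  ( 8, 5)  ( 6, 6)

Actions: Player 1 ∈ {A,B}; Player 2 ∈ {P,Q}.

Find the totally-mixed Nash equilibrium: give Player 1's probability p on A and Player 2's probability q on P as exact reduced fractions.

(p,q) = (1/3, 1/2)

P1 indiff ⇒ q·6+(1-q)·8 = q·8+(1-q)·6 ⇒ q(-2) = (1-q)(-2) ⇒ q = 1/2
P2 indiff ⇒ p·2+(1-p)·5 = p·0+(1-p)·6 ⇒ p(2) = (1-p)(1) ⇒ p = 1/3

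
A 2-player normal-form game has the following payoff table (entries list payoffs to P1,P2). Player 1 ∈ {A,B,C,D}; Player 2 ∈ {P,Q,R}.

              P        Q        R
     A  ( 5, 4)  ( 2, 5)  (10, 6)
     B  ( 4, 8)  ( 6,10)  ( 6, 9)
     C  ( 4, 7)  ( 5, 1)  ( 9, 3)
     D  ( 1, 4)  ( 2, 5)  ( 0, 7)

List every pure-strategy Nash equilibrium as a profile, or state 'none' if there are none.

(A,P): not NE [P2→R gives 6>4]
(A,Q): not NE [P1→B gives 6>2; P2→R gives 6>5]
(A,R): NE
(B,P): not NE [P1→A gives 5>4; P2→Q gives 10>8]
(B,Q): NE
(B,R): not NE [P1→A gives 10>6; P2→Q gives 10>9]
(C,P): not NE [P1→A gives 5>4]
(C,Q): not NE [P1→B gives 6>5; P2→P gives 7>1]
(C,R): not NE [P1→A gives 10>9; P2→P gives 7>3]
(D,P): not NE [P1→A gives 5>1; P2→R gives 7>4]
(D,Q): not NE [P1→B gives 6>2; P2→R gives 7>5]
(D,R): not NE [P1→A gives 10>0]

NE set: (A,R), (B,Q)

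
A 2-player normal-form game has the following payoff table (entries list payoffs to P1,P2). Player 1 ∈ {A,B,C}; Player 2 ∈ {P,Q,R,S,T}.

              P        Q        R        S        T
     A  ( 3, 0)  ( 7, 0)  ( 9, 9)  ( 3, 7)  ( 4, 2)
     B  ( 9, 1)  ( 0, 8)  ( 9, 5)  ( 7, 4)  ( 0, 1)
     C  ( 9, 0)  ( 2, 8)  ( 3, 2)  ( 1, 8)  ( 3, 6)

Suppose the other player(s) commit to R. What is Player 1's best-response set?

u_1(A vs R) = 9
u_1(B vs R) = 9
u_1(C vs R) = 3
max payoff 9 at {A,B}

BR_1 = {A,B}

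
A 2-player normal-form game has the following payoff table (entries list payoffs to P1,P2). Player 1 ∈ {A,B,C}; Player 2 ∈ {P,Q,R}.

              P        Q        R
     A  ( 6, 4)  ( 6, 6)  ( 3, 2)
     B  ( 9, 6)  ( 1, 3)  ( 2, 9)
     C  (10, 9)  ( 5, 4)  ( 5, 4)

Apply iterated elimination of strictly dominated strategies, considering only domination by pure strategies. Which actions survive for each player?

Survivors P1:{A,C} P2:{P,Q}

P1 drop B (C beats it: P:10>9 Q:5>1 R:5>2)
P2 drop R (P beats it: A:4>2 C:9>4)
P1→{A,C} P2→{P,Q}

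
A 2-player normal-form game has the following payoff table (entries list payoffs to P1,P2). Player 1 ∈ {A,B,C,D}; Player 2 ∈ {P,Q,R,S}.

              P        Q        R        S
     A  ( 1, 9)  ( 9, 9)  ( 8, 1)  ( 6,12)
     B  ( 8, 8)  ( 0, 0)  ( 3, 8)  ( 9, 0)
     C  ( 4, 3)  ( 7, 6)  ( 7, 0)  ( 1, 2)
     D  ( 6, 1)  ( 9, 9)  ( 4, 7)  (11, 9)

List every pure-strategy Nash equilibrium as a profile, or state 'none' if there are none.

(A,P): not NE [P1→B gives 8>1; P2→S gives 12>9]
(A,Q): not NE [P2→S gives 12>9]
(A,R): not NE [P2→S gives 12>1]
(A,S): not NE [P1→D gives 11>6]
(B,P): NE
(B,Q): not NE [P1→D gives 9>0; P2→R gives 8>0]
(B,R): not NE [P1→A gives 8>3]
(B,S): not NE [P1→D gives 11>9; P2→R gives 8>0]
(C,P): not NE [P1→B gives 8>4; P2→Q gives 6>3]
(C,Q): not NE [P1→D gives 9>7]
(C,R): not NE [P1→A gives 8>7; P2→Q gives 6>0]
(C,S): not NE [P1→D gives 11>1; P2→Q gives 6>2]
(D,P): not NE [P1→B gives 8>6; P2→S gives 9>1]
(D,Q): NE
(D,R): not NE [P1→A gives 8>4; P2→S gives 9>7]
(D,S): NE

PSNE = {(B,P), (D,Q), (D,S)}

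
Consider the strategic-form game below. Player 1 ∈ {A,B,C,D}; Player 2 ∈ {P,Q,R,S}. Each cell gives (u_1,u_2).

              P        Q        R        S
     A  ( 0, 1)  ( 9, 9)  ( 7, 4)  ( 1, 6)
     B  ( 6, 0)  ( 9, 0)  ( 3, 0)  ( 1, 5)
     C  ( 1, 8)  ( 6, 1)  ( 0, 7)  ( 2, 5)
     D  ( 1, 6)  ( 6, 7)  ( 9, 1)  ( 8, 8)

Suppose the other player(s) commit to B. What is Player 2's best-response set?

P2 best: {S}

u_2(P vs B) = 0
u_2(Q vs B) = 0
u_2(R vs B) = 0
u_2(S vs B) = 5
max payoff 5 at {S}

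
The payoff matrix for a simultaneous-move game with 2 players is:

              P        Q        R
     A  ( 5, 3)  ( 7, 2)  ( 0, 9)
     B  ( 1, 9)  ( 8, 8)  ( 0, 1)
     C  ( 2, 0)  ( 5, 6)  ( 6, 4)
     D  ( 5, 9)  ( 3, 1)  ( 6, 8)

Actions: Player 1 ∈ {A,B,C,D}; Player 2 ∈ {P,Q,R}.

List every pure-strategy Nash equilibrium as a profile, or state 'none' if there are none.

(A,P): not NE [P2→R gives 9>3]
(A,Q): not NE [P1→B gives 8>7; P2→R gives 9>2]
(A,R): not NE [P1→D gives 6>0]
(B,P): not NE [P1→D gives 5>1]
(B,Q): not NE [P2→P gives 9>8]
(B,R): not NE [P1→D gives 6>0; P2→P gives 9>1]
(C,P): not NE [P1→D gives 5>2; P2→Q gives 6>0]
(C,Q): not NE [P1→B gives 8>5]
(C,R): not NE [P2→Q gives 6>4]
(D,P): NE
(D,Q): not NE [P1→B gives 8>3; P2→P gives 9>1]
(D,R): not NE [P2→P gives 9>8]

PSNE = {(D,P)}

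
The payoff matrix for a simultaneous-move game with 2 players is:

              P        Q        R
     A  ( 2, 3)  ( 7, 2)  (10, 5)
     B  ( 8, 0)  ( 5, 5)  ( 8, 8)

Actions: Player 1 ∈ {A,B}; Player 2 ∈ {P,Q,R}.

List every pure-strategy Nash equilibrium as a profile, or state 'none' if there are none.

(A,P): not NE [P1→B gives 8>2; P2→R gives 5>3]
(A,Q): not NE [P2→R gives 5>2]
(A,R): NE
(B,P): not NE [P2→R gives 8>0]
(B,Q): not NE [P1→A gives 7>5; P2→R gives 8>5]
(B,R): not NE [P1→A gives 10>8]

Nash profiles: (A,R)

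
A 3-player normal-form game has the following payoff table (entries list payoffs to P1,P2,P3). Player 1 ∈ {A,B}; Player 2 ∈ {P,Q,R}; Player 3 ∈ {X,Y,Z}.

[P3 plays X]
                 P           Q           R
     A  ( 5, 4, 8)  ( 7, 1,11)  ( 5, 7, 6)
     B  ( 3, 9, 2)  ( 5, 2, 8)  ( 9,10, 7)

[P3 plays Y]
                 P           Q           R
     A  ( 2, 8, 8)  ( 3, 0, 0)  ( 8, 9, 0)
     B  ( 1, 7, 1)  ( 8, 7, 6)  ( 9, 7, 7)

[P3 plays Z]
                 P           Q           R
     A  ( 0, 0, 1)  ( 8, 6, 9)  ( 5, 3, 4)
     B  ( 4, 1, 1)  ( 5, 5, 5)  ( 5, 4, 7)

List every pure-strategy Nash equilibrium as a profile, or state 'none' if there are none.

(A,P,X): not NE [P2→R gives 7>4]
(A,P,Y): not NE [P2→R gives 9>8]
(A,P,Z): not NE [P1→B gives 4>0; P2→Q gives 6>0; P3→Y gives 8>1]
(A,Q,X): not NE [P2→R gives 7>1]
(A,Q,Y): not NE [P1→B gives 8>3; P2→R gives 9>0; P3→X gives 11>0]
(A,Q,Z): not NE [P3→X gives 11>9]
(A,R,X): not NE [P1→B gives 9>5]
(A,R,Y): not NE [P1→B gives 9>8; P3→X gives 6>0]
(A,R,Z): not NE [P2→Q gives 6>3; P3→X gives 6>4]
(B,P,X): not NE [P1→A gives 5>3; P2→R gives 10>9]
(B,P,Y): not NE [P1→A gives 2>1; P3→X gives 2>1]
(B,P,Z): not NE [P2→Q gives 5>1; P3→X gives 2>1]
(B,Q,X): not NE [P1→A gives 7>5; P2→R gives 10>2]
(B,Q,Y): not NE [P3→X gives 8>6]
(B,Q,Z): not NE [P1→A gives 8>5; P3→X gives 8>5]
(B,R,X): NE
(B,R,Y): NE
(B,R,Z): not NE [P2→Q gives 5>4]

NE set: (B,R,X), (B,R,Y)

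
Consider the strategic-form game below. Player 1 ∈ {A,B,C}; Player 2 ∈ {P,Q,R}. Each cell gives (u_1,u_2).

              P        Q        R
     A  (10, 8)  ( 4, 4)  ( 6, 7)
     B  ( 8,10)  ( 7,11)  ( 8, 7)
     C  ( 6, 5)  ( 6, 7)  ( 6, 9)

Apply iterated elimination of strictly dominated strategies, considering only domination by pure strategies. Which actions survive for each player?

Survivors P1:{A,B} P2:{P,Q}

P1 drop C (B beats it: P:8>6 Q:7>6 R:8>6)
P2 drop R (P beats it: A:8>7 B:10>7)
P1→{A,B} P2→{P,Q}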